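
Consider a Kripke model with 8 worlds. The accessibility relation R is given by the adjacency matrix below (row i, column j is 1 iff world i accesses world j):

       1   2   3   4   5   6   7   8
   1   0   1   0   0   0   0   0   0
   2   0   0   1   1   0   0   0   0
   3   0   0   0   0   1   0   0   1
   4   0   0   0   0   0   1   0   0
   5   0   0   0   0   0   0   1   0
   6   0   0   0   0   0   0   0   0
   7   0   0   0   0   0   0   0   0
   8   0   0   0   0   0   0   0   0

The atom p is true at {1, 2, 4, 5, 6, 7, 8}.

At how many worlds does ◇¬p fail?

7

1: successors {2}; ¬p there: 2:F. ✗
2: successors {3, 4}; ¬p there: 3:T, 4:F. ✓
3: successors {5, 8}; ¬p there: 5:F, 8:F. ✗
4: successors {6}; ¬p there: 6:F. ✗
5: successors {7}; ¬p there: 7:F. ✗
6: no successors, so ◇¬p fails. ✗
7: no successors, so ◇¬p fails. ✗
8: no successors, so ◇¬p fails. ✗
Satisfying worlds: {2}.
So ◇¬p fails at the other 7 worlds.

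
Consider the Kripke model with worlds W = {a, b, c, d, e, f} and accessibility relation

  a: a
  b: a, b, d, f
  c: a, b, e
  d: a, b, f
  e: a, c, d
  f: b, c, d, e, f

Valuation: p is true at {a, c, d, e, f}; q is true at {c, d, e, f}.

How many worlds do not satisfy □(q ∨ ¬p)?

5

a: successors {a}; q ∨ ¬p there: a:F. ✗
b: successors {a, b, d, f}; q ∨ ¬p there: a:F, b:T, d:T, f:T. ✗
c: successors {a, b, e}; q ∨ ¬p there: a:F, b:T, e:T. ✗
d: successors {a, b, f}; q ∨ ¬p there: a:F, b:T, f:T. ✗
e: successors {a, c, d}; q ∨ ¬p there: a:F, c:T, d:T. ✗
f: successors {b, c, d, e, f}; q ∨ ¬p there: b:T, c:T, d:T, e:T, f:T. ✓
Satisfying worlds: {f}.
So □(q ∨ ¬p) fails at the other 5 worlds.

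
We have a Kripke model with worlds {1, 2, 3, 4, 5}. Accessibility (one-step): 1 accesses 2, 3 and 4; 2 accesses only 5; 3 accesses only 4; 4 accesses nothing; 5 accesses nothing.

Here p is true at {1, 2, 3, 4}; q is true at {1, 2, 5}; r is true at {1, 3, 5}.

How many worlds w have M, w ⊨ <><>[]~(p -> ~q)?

1: successors {2, 3, 4}; <>[]~(p -> ~q) there: 2:T, 3:T, 4:F. ✓
2: successors {5}; <>[]~(p -> ~q) there: 5:F. ✗
3: successors {4}; <>[]~(p -> ~q) there: 4:F. ✗
4: no successors, so <><>[]~(p -> ~q) fails. ✗
5: no successors, so <><>[]~(p -> ~q) fails. ✗
Satisfying worlds: {1}.

1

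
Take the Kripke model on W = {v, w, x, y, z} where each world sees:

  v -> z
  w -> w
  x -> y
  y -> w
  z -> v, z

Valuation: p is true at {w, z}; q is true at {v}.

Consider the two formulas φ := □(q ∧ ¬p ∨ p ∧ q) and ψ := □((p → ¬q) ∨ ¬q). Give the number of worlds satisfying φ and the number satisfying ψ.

For □(q ∧ ¬p ∨ p ∧ q):
v: successors {z}; q ∧ ¬p ∨ p ∧ q there: z:F. ✗
w: successors {w}; q ∧ ¬p ∨ p ∧ q there: w:F. ✗
x: successors {y}; q ∧ ¬p ∨ p ∧ q there: y:F. ✗
y: successors {w}; q ∧ ¬p ∨ p ∧ q there: w:F. ✗
z: successors {v, z}; q ∧ ¬p ∨ p ∧ q there: v:T, z:F. ✗
— 0 worlds.
For □((p → ¬q) ∨ ¬q):
v: successors {z}; (p → ¬q) ∨ ¬q there: z:T. ✓
w: successors {w}; (p → ¬q) ∨ ¬q there: w:T. ✓
x: successors {y}; (p → ¬q) ∨ ¬q there: y:T. ✓
y: successors {w}; (p → ¬q) ∨ ¬q there: w:T. ✓
z: successors {v, z}; (p → ¬q) ∨ ¬q there: v:T, z:T. ✓
— 5 worlds.

0 and 5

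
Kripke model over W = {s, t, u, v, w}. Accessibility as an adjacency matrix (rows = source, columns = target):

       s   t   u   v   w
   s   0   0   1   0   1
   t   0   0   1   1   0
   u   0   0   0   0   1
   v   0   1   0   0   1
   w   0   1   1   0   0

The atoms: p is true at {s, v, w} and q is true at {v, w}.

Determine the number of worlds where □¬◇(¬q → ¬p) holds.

0

s: successors {u, w}; ¬◇(¬q → ¬p) there: u:F, w:F. ✗
t: successors {u, v}; ¬◇(¬q → ¬p) there: u:F, v:F. ✗
u: successors {w}; ¬◇(¬q → ¬p) there: w:F. ✗
v: successors {t, w}; ¬◇(¬q → ¬p) there: t:F, w:F. ✗
w: successors {t, u}; ¬◇(¬q → ¬p) there: t:F, u:F. ✗
Satisfying worlds: ∅.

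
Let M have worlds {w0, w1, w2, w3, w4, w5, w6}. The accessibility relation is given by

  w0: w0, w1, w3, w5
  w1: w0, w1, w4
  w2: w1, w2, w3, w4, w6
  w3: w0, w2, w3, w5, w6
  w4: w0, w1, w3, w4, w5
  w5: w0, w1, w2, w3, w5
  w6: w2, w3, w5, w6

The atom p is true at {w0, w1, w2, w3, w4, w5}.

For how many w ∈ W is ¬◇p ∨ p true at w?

w0: ¬◇p is F, p is T. ✓
w1: ¬◇p is F, p is T. ✓
w2: ¬◇p is F, p is T. ✓
w3: ¬◇p is F, p is T. ✓
w4: ¬◇p is F, p is T. ✓
w5: ¬◇p is F, p is T. ✓
w6: ¬◇p is F, p is F. ✗
Satisfying worlds: {w0, w1, w2, w3, w4, w5}.

6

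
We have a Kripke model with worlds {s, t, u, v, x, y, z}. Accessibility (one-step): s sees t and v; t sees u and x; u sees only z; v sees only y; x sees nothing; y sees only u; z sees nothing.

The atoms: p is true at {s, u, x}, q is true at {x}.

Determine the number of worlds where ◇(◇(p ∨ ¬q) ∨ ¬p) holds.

s: successors {t, v}; ◇(p ∨ ¬q) ∨ ¬p there: t:T, v:T. ✓
t: successors {u, x}; ◇(p ∨ ¬q) ∨ ¬p there: u:T, x:F. ✓
u: successors {z}; ◇(p ∨ ¬q) ∨ ¬p there: z:T. ✓
v: successors {y}; ◇(p ∨ ¬q) ∨ ¬p there: y:T. ✓
x: no successors, so ◇(◇(p ∨ ¬q) ∨ ¬p) fails. ✗
y: successors {u}; ◇(p ∨ ¬q) ∨ ¬p there: u:T. ✓
z: no successors, so ◇(◇(p ∨ ¬q) ∨ ¬p) fails. ✗
Satisfying worlds: {s, t, u, v, y}.

5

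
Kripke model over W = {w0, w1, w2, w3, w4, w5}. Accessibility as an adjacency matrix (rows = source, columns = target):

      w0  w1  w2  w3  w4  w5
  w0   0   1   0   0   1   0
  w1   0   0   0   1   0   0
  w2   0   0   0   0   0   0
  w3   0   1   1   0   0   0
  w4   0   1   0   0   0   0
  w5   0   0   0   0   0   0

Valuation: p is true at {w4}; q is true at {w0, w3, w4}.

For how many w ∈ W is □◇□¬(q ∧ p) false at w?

w0: successors {w1, w4}; ◇□¬(q ∧ p) there: w1:T, w4:T. ✓
w1: successors {w3}; ◇□¬(q ∧ p) there: w3:T. ✓
w2: no successors, so □◇□¬(q ∧ p) holds vacuously. ✓
w3: successors {w1, w2}; ◇□¬(q ∧ p) there: w1:T, w2:F. ✗
w4: successors {w1}; ◇□¬(q ∧ p) there: w1:T. ✓
w5: no successors, so □◇□¬(q ∧ p) holds vacuously. ✓
Satisfying worlds: {w0, w1, w2, w4, w5}.
So □◇□¬(q ∧ p) fails at the other 1 world.

1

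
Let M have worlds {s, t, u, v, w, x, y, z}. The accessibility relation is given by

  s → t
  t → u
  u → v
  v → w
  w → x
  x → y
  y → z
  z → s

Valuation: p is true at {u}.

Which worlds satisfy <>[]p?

s: successors {t}; []p there: t:T. ✓
t: successors {u}; []p there: u:F. ✗
u: successors {v}; []p there: v:F. ✗
v: successors {w}; []p there: w:F. ✗
w: successors {x}; []p there: x:F. ✗
x: successors {y}; []p there: y:F. ✗
y: successors {z}; []p there: z:F. ✗
z: successors {s}; []p there: s:F. ✗

{s}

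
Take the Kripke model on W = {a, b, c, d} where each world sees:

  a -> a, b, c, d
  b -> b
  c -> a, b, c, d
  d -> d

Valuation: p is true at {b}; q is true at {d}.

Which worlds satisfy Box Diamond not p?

a: successors {a, b, c, d}; Diamond not p there: a:T, b:F, c:T, d:T. ✗
b: successors {b}; Diamond not p there: b:F. ✗
c: successors {a, b, c, d}; Diamond not p there: a:T, b:F, c:T, d:T. ✗
d: successors {d}; Diamond not p there: d:T. ✓

{d}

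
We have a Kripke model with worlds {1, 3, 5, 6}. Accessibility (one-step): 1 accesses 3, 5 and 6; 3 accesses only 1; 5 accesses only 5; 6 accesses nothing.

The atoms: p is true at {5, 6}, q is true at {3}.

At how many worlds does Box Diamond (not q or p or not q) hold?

1: successors {3, 5, 6}; Diamond (not q or p or not q) there: 3:T, 5:T, 6:F. ✗
3: successors {1}; Diamond (not q or p or not q) there: 1:T. ✓
5: successors {5}; Diamond (not q or p or not q) there: 5:T. ✓
6: no successors, so Box Diamond (not q or p or not q) holds vacuously. ✓
Satisfying worlds: {3, 5, 6}.

3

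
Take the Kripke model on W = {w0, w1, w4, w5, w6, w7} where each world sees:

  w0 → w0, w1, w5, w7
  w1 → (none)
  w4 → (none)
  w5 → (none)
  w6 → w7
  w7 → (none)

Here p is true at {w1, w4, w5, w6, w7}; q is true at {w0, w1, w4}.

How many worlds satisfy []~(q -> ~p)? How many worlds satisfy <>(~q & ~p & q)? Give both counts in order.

For []~(q -> ~p):
w0: successors {w0, w1, w5, w7}; ~(q -> ~p) there: w0:F, w1:T, w5:F, w7:F. ✗
w1: no successors, so []~(q -> ~p) holds vacuously. ✓
w4: no successors, so []~(q -> ~p) holds vacuously. ✓
w5: no successors, so []~(q -> ~p) holds vacuously. ✓
w6: successors {w7}; ~(q -> ~p) there: w7:F. ✗
w7: no successors, so []~(q -> ~p) holds vacuously. ✓
— 4 worlds.
For <>(~q & ~p & q):
w0: successors {w0, w1, w5, w7}; ~q & ~p & q there: w0:F, w1:F, w5:F, w7:F. ✗
w1: no successors, so <>(~q & ~p & q) fails. ✗
w4: no successors, so <>(~q & ~p & q) fails. ✗
w5: no successors, so <>(~q & ~p & q) fails. ✗
w6: successors {w7}; ~q & ~p & q there: w7:F. ✗
w7: no successors, so <>(~q & ~p & q) fails. ✗
— 0 worlds.

4 and 0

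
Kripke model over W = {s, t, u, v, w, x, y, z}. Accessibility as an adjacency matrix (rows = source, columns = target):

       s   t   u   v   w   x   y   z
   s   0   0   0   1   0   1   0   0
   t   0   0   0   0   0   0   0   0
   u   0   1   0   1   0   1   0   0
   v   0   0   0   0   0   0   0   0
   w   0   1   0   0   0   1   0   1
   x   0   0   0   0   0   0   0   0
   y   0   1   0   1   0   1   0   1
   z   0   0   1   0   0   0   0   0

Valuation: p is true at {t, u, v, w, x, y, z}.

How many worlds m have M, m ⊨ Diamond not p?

0

s: successors {v, x}; not p there: v:F, x:F. ✗
t: no successors, so Diamond not p fails. ✗
u: successors {t, v, x}; not p there: t:F, v:F, x:F. ✗
v: no successors, so Diamond not p fails. ✗
w: successors {t, x, z}; not p there: t:F, x:F, z:F. ✗
x: no successors, so Diamond not p fails. ✗
y: successors {t, v, x, z}; not p there: t:F, v:F, x:F, z:F. ✗
z: successors {u}; not p there: u:F. ✗
Satisfying worlds: ∅.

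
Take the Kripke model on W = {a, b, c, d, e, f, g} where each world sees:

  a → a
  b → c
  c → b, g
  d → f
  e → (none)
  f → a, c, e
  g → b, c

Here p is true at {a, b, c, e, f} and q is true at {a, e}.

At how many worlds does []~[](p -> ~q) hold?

3

a: successors {a}; ~[](p -> ~q) there: a:T. ✓
b: successors {c}; ~[](p -> ~q) there: c:F. ✗
c: successors {b, g}; ~[](p -> ~q) there: b:F, g:F. ✗
d: successors {f}; ~[](p -> ~q) there: f:T. ✓
e: no successors, so []~[](p -> ~q) holds vacuously. ✓
f: successors {a, c, e}; ~[](p -> ~q) there: a:T, c:F, e:F. ✗
g: successors {b, c}; ~[](p -> ~q) there: b:F, c:F. ✗
Satisfying worlds: {a, d, e}.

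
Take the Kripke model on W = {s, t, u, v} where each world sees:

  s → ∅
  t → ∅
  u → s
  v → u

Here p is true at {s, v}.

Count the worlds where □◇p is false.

s: no successors, so □◇p holds vacuously. ✓
t: no successors, so □◇p holds vacuously. ✓
u: successors {s}; ◇p there: s:F. ✗
v: successors {u}; ◇p there: u:T. ✓
Satisfying worlds: {s, t, v}.
So □◇p fails at the other 1 world.

1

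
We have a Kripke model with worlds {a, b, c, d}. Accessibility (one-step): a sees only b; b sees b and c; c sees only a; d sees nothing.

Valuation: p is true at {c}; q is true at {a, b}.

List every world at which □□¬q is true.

{d}

a: successors {b}; □¬q there: b:F. ✗
b: successors {b, c}; □¬q there: b:F, c:F. ✗
c: successors {a}; □¬q there: a:F. ✗
d: no successors, so □□¬q holds vacuously. ✓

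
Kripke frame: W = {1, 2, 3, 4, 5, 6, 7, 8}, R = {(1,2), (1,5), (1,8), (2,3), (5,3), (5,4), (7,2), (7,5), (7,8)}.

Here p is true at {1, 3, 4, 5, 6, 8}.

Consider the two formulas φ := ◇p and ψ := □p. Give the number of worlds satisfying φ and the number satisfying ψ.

For ◇p:
1: successors {2, 5, 8}; p there: 2:F, 5:T, 8:T. ✓
2: successors {3}; p there: 3:T. ✓
3: no successors, so ◇p fails. ✗
4: no successors, so ◇p fails. ✗
5: successors {3, 4}; p there: 3:T, 4:T. ✓
6: no successors, so ◇p fails. ✗
7: successors {2, 5, 8}; p there: 2:F, 5:T, 8:T. ✓
8: no successors, so ◇p fails. ✗
— 4 worlds.
For □p:
1: successors {2, 5, 8}; p there: 2:F, 5:T, 8:T. ✗
2: successors {3}; p there: 3:T. ✓
3: no successors, so □p holds vacuously. ✓
4: no successors, so □p holds vacuously. ✓
5: successors {3, 4}; p there: 3:T, 4:T. ✓
6: no successors, so □p holds vacuously. ✓
7: successors {2, 5, 8}; p there: 2:F, 5:T, 8:T. ✗
8: no successors, so □p holds vacuously. ✓
— 6 worlds.

4 and 6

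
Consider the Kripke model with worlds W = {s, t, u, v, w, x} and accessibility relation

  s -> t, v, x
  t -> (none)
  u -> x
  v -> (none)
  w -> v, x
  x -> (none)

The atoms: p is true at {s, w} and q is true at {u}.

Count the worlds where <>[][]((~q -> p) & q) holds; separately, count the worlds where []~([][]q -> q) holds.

3 and 6

For <>[][]((~q -> p) & q):
s: successors {t, v, x}; [][]((~q -> p) & q) there: t:T, v:T, x:T. ✓
t: no successors, so <>[][]((~q -> p) & q) fails. ✗
u: successors {x}; [][]((~q -> p) & q) there: x:T. ✓
v: no successors, so <>[][]((~q -> p) & q) fails. ✗
w: successors {v, x}; [][]((~q -> p) & q) there: v:T, x:T. ✓
x: no successors, so <>[][]((~q -> p) & q) fails. ✗
— 3 worlds.
For []~([][]q -> q):
s: successors {t, v, x}; ~([][]q -> q) there: t:T, v:T, x:T. ✓
t: no successors, so []~([][]q -> q) holds vacuously. ✓
u: successors {x}; ~([][]q -> q) there: x:T. ✓
v: no successors, so []~([][]q -> q) holds vacuously. ✓
w: successors {v, x}; ~([][]q -> q) there: v:T, x:T. ✓
x: no successors, so []~([][]q -> q) holds vacuously. ✓
— 6 worlds.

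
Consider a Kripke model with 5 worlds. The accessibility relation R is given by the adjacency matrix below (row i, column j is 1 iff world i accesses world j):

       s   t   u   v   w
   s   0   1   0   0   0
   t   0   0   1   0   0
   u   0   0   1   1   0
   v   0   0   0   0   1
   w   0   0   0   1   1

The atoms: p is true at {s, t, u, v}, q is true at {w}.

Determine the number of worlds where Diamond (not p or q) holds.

s: successors {t}; not p or q there: t:F. ✗
t: successors {u}; not p or q there: u:F. ✗
u: successors {u, v}; not p or q there: u:F, v:F. ✗
v: successors {w}; not p or q there: w:T. ✓
w: successors {v, w}; not p or q there: v:F, w:T. ✓
Satisfying worlds: {v, w}.

2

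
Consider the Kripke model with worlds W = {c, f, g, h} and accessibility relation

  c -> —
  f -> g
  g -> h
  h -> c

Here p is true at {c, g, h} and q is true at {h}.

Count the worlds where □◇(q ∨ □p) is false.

c: no successors, so □◇(q ∨ □p) holds vacuously. ✓
f: successors {g}; ◇(q ∨ □p) there: g:T. ✓
g: successors {h}; ◇(q ∨ □p) there: h:T. ✓
h: successors {c}; ◇(q ∨ □p) there: c:F. ✗
Satisfying worlds: {c, f, g}.
So □◇(q ∨ □p) fails at the other 1 world.

1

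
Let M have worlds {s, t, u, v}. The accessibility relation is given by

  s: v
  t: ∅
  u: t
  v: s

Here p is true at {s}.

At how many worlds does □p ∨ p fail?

1

s: □p is F, p is T. ✓
t: □p is T, p is F. ✓
u: □p is F, p is F. ✗
v: □p is T, p is F. ✓
Satisfying worlds: {s, t, v}.
So □p ∨ p fails at the other 1 world.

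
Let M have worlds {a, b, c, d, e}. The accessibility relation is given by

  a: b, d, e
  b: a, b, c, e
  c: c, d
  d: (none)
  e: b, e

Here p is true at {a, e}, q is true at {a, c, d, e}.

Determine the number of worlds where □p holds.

a: successors {b, d, e}; p there: b:F, d:F, e:T. ✗
b: successors {a, b, c, e}; p there: a:T, b:F, c:F, e:T. ✗
c: successors {c, d}; p there: c:F, d:F. ✗
d: no successors, so □p holds vacuously. ✓
e: successors {b, e}; p there: b:F, e:T. ✗
Satisfying worlds: {d}.

1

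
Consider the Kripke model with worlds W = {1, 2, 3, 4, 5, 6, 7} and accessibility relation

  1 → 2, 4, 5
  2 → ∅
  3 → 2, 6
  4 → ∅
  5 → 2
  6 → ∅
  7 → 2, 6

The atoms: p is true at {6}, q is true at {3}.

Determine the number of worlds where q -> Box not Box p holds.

1: q is F, Box not Box p is F. ✓
2: q is F, Box not Box p is T. ✓
3: q is T, Box not Box p is F. ✗
4: q is F, Box not Box p is T. ✓
5: q is F, Box not Box p is F. ✓
6: q is F, Box not Box p is T. ✓
7: q is F, Box not Box p is F. ✓
Satisfying worlds: {1, 2, 4, 5, 6, 7}.

6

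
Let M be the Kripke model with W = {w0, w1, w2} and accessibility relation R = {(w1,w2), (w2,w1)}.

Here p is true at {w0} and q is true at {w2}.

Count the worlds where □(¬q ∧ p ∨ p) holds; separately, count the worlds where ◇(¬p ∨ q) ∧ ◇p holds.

For □(¬q ∧ p ∨ p):
w0: no successors, so □(¬q ∧ p ∨ p) holds vacuously. ✓
w1: successors {w2}; ¬q ∧ p ∨ p there: w2:F. ✗
w2: successors {w1}; ¬q ∧ p ∨ p there: w1:F. ✗
— 1 world.
For ◇(¬p ∨ q) ∧ ◇p:
w0: ◇(¬p ∨ q) is F, ◇p is F. ✗
w1: ◇(¬p ∨ q) is T, ◇p is F. ✗
w2: ◇(¬p ∨ q) is T, ◇p is F. ✗
— 0 worlds.

1 and 0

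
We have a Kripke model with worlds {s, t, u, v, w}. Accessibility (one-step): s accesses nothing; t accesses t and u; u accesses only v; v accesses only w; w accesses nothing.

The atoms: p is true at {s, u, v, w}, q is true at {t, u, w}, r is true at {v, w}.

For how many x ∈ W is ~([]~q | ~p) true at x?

1

s: []~q | ~p is T. ✗
t: []~q | ~p is T. ✗
u: []~q | ~p is T. ✗
v: []~q | ~p is F. ✓
w: []~q | ~p is T. ✗
Satisfying worlds: {v}.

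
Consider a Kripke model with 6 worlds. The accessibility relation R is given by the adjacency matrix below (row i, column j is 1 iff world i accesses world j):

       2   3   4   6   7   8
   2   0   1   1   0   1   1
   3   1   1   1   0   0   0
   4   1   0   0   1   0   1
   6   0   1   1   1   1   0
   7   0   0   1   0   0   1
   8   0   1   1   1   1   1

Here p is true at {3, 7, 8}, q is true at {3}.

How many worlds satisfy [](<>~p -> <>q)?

1

2: successors {3, 4, 7, 8}; <>~p -> <>q there: 3:T, 4:F, 7:F, 8:T. ✗
3: successors {2, 3, 4}; <>~p -> <>q there: 2:T, 3:T, 4:F. ✗
4: successors {2, 6, 8}; <>~p -> <>q there: 2:T, 6:T, 8:T. ✓
6: successors {3, 4, 6, 7}; <>~p -> <>q there: 3:T, 4:F, 6:T, 7:F. ✗
7: successors {4, 8}; <>~p -> <>q there: 4:F, 8:T. ✗
8: successors {3, 4, 6, 7, 8}; <>~p -> <>q there: 3:T, 4:F, 6:T, 7:F, 8:T. ✗
Satisfying worlds: {4}.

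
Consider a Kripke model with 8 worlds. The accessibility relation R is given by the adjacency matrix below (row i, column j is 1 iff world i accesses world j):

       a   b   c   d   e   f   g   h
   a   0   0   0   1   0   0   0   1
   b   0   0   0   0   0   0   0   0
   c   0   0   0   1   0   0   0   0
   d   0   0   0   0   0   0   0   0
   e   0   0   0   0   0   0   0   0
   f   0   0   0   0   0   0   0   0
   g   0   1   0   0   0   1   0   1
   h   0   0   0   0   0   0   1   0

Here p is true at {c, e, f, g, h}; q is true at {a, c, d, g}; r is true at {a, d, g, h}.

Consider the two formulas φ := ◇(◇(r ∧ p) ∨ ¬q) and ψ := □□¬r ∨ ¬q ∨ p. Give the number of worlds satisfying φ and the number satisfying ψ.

3 and 7

For ◇(◇(r ∧ p) ∨ ¬q):
a: successors {d, h}; ◇(r ∧ p) ∨ ¬q there: d:F, h:T. ✓
b: no successors, so ◇(◇(r ∧ p) ∨ ¬q) fails. ✗
c: successors {d}; ◇(r ∧ p) ∨ ¬q there: d:F. ✗
d: no successors, so ◇(◇(r ∧ p) ∨ ¬q) fails. ✗
e: no successors, so ◇(◇(r ∧ p) ∨ ¬q) fails. ✗
f: no successors, so ◇(◇(r ∧ p) ∨ ¬q) fails. ✗
g: successors {b, f, h}; ◇(r ∧ p) ∨ ¬q there: b:T, f:T, h:T. ✓
h: successors {g}; ◇(r ∧ p) ∨ ¬q there: g:T. ✓
— 3 worlds.
For □□¬r ∨ ¬q ∨ p:
a: □□¬r ∨ ¬q is F, p is F. ✗
b: □□¬r ∨ ¬q is T, p is F. ✓
c: □□¬r ∨ ¬q is T, p is T. ✓
d: □□¬r ∨ ¬q is T, p is F. ✓
e: □□¬r ∨ ¬q is T, p is T. ✓
f: □□¬r ∨ ¬q is T, p is T. ✓
g: □□¬r ∨ ¬q is F, p is T. ✓
h: □□¬r ∨ ¬q is T, p is T. ✓
— 7 worlds.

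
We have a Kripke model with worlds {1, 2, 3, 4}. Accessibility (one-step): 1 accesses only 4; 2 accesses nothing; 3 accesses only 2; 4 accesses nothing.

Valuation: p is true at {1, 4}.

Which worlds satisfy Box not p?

1: successors {4}; not p there: 4:F. ✗
2: no successors, so Box not p holds vacuously. ✓
3: successors {2}; not p there: 2:T. ✓
4: no successors, so Box not p holds vacuously. ✓

{2, 3, 4}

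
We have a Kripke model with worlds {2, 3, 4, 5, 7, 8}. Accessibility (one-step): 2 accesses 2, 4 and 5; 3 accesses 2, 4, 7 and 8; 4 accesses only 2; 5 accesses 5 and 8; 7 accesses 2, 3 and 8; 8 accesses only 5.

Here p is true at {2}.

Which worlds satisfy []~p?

2: successors {2, 4, 5}; ~p there: 2:F, 4:T, 5:T. ✗
3: successors {2, 4, 7, 8}; ~p there: 2:F, 4:T, 7:T, 8:T. ✗
4: successors {2}; ~p there: 2:F. ✗
5: successors {5, 8}; ~p there: 5:T, 8:T. ✓
7: successors {2, 3, 8}; ~p there: 2:F, 3:T, 8:T. ✗
8: successors {5}; ~p there: 5:T. ✓

{5, 8}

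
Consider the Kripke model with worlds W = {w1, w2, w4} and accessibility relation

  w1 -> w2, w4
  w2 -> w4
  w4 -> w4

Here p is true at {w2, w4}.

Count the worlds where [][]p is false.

w1: successors {w2, w4}; []p there: w2:T, w4:T. ✓
w2: successors {w4}; []p there: w4:T. ✓
w4: successors {w4}; []p there: w4:T. ✓
Satisfying worlds: {w1, w2, w4}.
So [][]p fails at the other 0 worlds.

0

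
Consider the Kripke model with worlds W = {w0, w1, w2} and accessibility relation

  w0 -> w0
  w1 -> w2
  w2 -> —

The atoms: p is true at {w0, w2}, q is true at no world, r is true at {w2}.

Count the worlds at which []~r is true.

w0: successors {w0}; ~r there: w0:T. ✓
w1: successors {w2}; ~r there: w2:F. ✗
w2: no successors, so []~r holds vacuously. ✓
Satisfying worlds: {w0, w2}.

2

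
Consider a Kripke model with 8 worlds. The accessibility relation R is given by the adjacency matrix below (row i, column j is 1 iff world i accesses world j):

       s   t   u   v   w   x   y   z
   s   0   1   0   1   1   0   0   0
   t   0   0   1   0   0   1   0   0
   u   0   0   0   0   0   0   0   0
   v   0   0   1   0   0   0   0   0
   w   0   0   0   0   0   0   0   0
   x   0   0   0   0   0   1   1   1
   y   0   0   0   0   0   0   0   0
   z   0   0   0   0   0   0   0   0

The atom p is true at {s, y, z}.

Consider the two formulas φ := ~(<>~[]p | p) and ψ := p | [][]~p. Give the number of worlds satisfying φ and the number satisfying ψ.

3 and 6

For ~(<>~[]p | p):
s: <>~[]p | p is T. ✗
t: <>~[]p | p is T. ✗
u: <>~[]p | p is F. ✓
v: <>~[]p | p is F. ✓
w: <>~[]p | p is F. ✓
x: <>~[]p | p is T. ✗
y: <>~[]p | p is T. ✗
z: <>~[]p | p is T. ✗
— 3 worlds.
For p | [][]~p:
s: p is T, [][]~p is T. ✓
t: p is F, [][]~p is F. ✗
u: p is F, [][]~p is T. ✓
v: p is F, [][]~p is T. ✓
w: p is F, [][]~p is T. ✓
x: p is F, [][]~p is F. ✗
y: p is T, [][]~p is T. ✓
z: p is T, [][]~p is T. ✓
— 6 worlds.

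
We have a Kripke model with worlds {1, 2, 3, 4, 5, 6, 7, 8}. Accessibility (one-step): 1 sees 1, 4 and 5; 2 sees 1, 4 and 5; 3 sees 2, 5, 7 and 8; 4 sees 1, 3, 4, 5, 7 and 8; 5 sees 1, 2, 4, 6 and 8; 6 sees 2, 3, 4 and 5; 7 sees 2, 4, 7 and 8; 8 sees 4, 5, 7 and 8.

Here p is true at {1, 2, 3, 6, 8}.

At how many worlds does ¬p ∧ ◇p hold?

1: ¬p is F, ◇p is T. ✗
2: ¬p is F, ◇p is T. ✗
3: ¬p is F, ◇p is T. ✗
4: ¬p is T, ◇p is T. ✓
5: ¬p is T, ◇p is T. ✓
6: ¬p is F, ◇p is T. ✗
7: ¬p is T, ◇p is T. ✓
8: ¬p is F, ◇p is T. ✗
Satisfying worlds: {4, 5, 7}.

3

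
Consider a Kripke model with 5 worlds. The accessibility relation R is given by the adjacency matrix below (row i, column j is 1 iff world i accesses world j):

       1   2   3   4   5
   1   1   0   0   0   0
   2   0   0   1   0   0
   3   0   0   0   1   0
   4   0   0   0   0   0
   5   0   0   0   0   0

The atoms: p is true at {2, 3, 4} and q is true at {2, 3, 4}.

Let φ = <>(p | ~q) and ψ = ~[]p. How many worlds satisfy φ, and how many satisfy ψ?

3 and 1

For <>(p | ~q):
1: successors {1}; p | ~q there: 1:T. ✓
2: successors {3}; p | ~q there: 3:T. ✓
3: successors {4}; p | ~q there: 4:T. ✓
4: no successors, so <>(p | ~q) fails. ✗
5: no successors, so <>(p | ~q) fails. ✗
— 3 worlds.
For ~[]p:
1: []p is F. ✓
2: []p is T. ✗
3: []p is T. ✗
4: []p is T. ✗
5: []p is T. ✗
— 1 world.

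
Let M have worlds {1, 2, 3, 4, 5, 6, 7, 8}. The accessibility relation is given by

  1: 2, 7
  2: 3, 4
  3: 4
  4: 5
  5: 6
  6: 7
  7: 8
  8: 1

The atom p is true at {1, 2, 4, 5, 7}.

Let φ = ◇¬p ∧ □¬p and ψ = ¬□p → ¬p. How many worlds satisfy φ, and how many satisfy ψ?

2 and 5

For ◇¬p ∧ □¬p:
1: ◇¬p is F, □¬p is F. ✗
2: ◇¬p is T, □¬p is F. ✗
3: ◇¬p is F, □¬p is F. ✗
4: ◇¬p is F, □¬p is F. ✗
5: ◇¬p is T, □¬p is T. ✓
6: ◇¬p is F, □¬p is F. ✗
7: ◇¬p is T, □¬p is T. ✓
8: ◇¬p is F, □¬p is F. ✗
— 2 worlds.
For ¬□p → ¬p:
1: ¬□p is F, ¬p is F. ✓
2: ¬□p is T, ¬p is F. ✗
3: ¬□p is F, ¬p is T. ✓
4: ¬□p is F, ¬p is F. ✓
5: ¬□p is T, ¬p is F. ✗
6: ¬□p is F, ¬p is T. ✓
7: ¬□p is T, ¬p is F. ✗
8: ¬□p is F, ¬p is T. ✓
— 5 worlds.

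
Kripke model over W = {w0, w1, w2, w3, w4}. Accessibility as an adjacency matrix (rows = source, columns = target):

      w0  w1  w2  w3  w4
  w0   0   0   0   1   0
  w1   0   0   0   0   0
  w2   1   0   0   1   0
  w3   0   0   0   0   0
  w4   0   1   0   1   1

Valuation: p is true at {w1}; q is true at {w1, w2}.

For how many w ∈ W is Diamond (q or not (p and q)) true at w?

w0: successors {w3}; q or not (p and q) there: w3:T. ✓
w1: no successors, so Diamond (q or not (p and q)) fails. ✗
w2: successors {w0, w3}; q or not (p and q) there: w0:T, w3:T. ✓
w3: no successors, so Diamond (q or not (p and q)) fails. ✗
w4: successors {w1, w3, w4}; q or not (p and q) there: w1:T, w3:T, w4:T. ✓
Satisfying worlds: {w0, w2, w4}.

3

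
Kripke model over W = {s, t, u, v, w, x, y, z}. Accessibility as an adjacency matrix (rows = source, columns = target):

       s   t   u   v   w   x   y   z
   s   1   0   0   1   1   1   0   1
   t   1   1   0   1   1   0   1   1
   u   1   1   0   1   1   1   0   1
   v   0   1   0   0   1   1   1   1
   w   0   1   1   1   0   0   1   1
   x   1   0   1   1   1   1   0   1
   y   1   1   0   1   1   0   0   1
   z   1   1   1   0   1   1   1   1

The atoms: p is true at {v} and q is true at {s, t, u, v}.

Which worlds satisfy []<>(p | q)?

s: successors {s, v, w, x, z}; <>(p | q) there: s:T, v:T, w:T, x:T, z:T. ✓
t: successors {s, t, v, w, y, z}; <>(p | q) there: s:T, t:T, v:T, w:T, y:T, z:T. ✓
u: successors {s, t, v, w, x, z}; <>(p | q) there: s:T, t:T, v:T, w:T, x:T, z:T. ✓
v: successors {t, w, x, y, z}; <>(p | q) there: t:T, w:T, x:T, y:T, z:T. ✓
w: successors {t, u, v, y, z}; <>(p | q) there: t:T, u:T, v:T, y:T, z:T. ✓
x: successors {s, u, v, w, x, z}; <>(p | q) there: s:T, u:T, v:T, w:T, x:T, z:T. ✓
y: successors {s, t, v, w, z}; <>(p | q) there: s:T, t:T, v:T, w:T, z:T. ✓
z: successors {s, t, u, w, x, y, z}; <>(p | q) there: s:T, t:T, u:T, w:T, x:T, y:T, z:T. ✓

{s, t, u, v, w, x, y, z}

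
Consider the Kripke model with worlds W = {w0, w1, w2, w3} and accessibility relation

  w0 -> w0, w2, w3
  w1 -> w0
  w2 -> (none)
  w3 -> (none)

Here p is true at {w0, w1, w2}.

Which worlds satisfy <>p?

w0: successors {w0, w2, w3}; p there: w0:T, w2:T, w3:F. ✓
w1: successors {w0}; p there: w0:T. ✓
w2: no successors, so <>p fails. ✗
w3: no successors, so <>p fails. ✗

{w0, w1}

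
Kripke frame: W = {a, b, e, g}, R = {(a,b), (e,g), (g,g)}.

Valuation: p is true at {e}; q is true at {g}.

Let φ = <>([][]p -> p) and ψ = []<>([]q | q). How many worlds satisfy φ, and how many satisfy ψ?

2 and 3

For <>([][]p -> p):
a: successors {b}; [][]p -> p there: b:F. ✗
b: no successors, so <>([][]p -> p) fails. ✗
e: successors {g}; [][]p -> p there: g:T. ✓
g: successors {g}; [][]p -> p there: g:T. ✓
— 2 worlds.
For []<>([]q | q):
a: successors {b}; <>([]q | q) there: b:F. ✗
b: no successors, so []<>([]q | q) holds vacuously. ✓
e: successors {g}; <>([]q | q) there: g:T. ✓
g: successors {g}; <>([]q | q) there: g:T. ✓
— 3 worlds.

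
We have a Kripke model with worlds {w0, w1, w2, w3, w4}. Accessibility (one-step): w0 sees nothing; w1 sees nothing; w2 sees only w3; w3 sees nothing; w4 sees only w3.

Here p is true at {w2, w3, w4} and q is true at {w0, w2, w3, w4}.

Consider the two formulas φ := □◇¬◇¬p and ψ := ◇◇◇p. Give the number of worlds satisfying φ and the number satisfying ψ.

For □◇¬◇¬p:
w0: no successors, so □◇¬◇¬p holds vacuously. ✓
w1: no successors, so □◇¬◇¬p holds vacuously. ✓
w2: successors {w3}; ◇¬◇¬p there: w3:F. ✗
w3: no successors, so □◇¬◇¬p holds vacuously. ✓
w4: successors {w3}; ◇¬◇¬p there: w3:F. ✗
— 3 worlds.
For ◇◇◇p:
w0: no successors, so ◇◇◇p fails. ✗
w1: no successors, so ◇◇◇p fails. ✗
w2: successors {w3}; ◇◇p there: w3:F. ✗
w3: no successors, so ◇◇◇p fails. ✗
w4: successors {w3}; ◇◇p there: w3:F. ✗
— 0 worlds.

3 and 0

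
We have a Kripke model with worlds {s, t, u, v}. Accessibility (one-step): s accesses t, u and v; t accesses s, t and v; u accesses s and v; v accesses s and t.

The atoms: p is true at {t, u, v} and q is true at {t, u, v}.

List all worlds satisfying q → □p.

s: q is F, □p is T. ✓
t: q is T, □p is F. ✗
u: q is T, □p is F. ✗
v: q is T, □p is F. ✗

{s}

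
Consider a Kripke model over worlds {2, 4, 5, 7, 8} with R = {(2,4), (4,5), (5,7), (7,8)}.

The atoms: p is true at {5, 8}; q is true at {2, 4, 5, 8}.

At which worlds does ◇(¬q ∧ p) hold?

∅

2: successors {4}; ¬q ∧ p there: 4:F. ✗
4: successors {5}; ¬q ∧ p there: 5:F. ✗
5: successors {7}; ¬q ∧ p there: 7:F. ✗
7: successors {8}; ¬q ∧ p there: 8:F. ✗
8: no successors, so ◇(¬q ∧ p) fails. ✗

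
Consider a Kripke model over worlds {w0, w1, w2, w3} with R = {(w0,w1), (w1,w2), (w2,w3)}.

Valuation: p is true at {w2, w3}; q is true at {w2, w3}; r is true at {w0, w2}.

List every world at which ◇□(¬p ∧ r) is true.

{w2}

w0: successors {w1}; □(¬p ∧ r) there: w1:F. ✗
w1: successors {w2}; □(¬p ∧ r) there: w2:F. ✗
w2: successors {w3}; □(¬p ∧ r) there: w3:T. ✓
w3: no successors, so ◇□(¬p ∧ r) fails. ✗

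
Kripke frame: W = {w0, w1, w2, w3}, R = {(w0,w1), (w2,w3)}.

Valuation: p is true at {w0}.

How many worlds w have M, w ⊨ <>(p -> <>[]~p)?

2

w0: successors {w1}; p -> <>[]~p there: w1:T. ✓
w1: no successors, so <>(p -> <>[]~p) fails. ✗
w2: successors {w3}; p -> <>[]~p there: w3:T. ✓
w3: no successors, so <>(p -> <>[]~p) fails. ✗
Satisfying worlds: {w0, w2}.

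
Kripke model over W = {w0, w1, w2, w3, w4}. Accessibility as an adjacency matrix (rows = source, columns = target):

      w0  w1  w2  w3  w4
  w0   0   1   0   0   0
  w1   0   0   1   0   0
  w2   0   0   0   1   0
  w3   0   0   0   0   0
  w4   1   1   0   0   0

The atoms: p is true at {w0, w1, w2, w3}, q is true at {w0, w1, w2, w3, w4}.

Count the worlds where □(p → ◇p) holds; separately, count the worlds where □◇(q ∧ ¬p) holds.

4 and 1

For □(p → ◇p):
w0: successors {w1}; p → ◇p there: w1:T. ✓
w1: successors {w2}; p → ◇p there: w2:T. ✓
w2: successors {w3}; p → ◇p there: w3:F. ✗
w3: no successors, so □(p → ◇p) holds vacuously. ✓
w4: successors {w0, w1}; p → ◇p there: w0:T, w1:T. ✓
— 4 worlds.
For □◇(q ∧ ¬p):
w0: successors {w1}; ◇(q ∧ ¬p) there: w1:F. ✗
w1: successors {w2}; ◇(q ∧ ¬p) there: w2:F. ✗
w2: successors {w3}; ◇(q ∧ ¬p) there: w3:F. ✗
w3: no successors, so □◇(q ∧ ¬p) holds vacuously. ✓
w4: successors {w0, w1}; ◇(q ∧ ¬p) there: w0:F, w1:F. ✗
— 1 world.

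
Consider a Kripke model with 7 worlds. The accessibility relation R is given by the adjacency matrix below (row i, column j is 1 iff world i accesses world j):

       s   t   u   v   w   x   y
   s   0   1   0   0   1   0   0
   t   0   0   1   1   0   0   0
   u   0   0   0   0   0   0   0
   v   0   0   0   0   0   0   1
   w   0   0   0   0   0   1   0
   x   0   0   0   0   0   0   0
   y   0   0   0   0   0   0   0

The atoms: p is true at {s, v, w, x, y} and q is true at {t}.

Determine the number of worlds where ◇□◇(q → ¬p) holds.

s: successors {t, w}; □◇(q → ¬p) there: t:F, w:F. ✗
t: successors {u, v}; □◇(q → ¬p) there: u:T, v:F. ✓
u: no successors, so ◇□◇(q → ¬p) fails. ✗
v: successors {y}; □◇(q → ¬p) there: y:T. ✓
w: successors {x}; □◇(q → ¬p) there: x:T. ✓
x: no successors, so ◇□◇(q → ¬p) fails. ✗
y: no successors, so ◇□◇(q → ¬p) fails. ✗
Satisfying worlds: {t, v, w}.

3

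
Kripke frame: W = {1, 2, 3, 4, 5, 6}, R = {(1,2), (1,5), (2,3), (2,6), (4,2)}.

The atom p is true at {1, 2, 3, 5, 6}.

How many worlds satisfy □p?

6

1: successors {2, 5}; p there: 2:T, 5:T. ✓
2: successors {3, 6}; p there: 3:T, 6:T. ✓
3: no successors, so □p holds vacuously. ✓
4: successors {2}; p there: 2:T. ✓
5: no successors, so □p holds vacuously. ✓
6: no successors, so □p holds vacuously. ✓
Satisfying worlds: {1, 2, 3, 4, 5, 6}.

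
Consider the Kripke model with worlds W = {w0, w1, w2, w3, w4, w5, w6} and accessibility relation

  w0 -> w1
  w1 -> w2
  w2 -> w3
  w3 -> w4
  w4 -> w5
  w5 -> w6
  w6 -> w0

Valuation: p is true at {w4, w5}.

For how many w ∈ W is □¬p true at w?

5

w0: successors {w1}; ¬p there: w1:T. ✓
w1: successors {w2}; ¬p there: w2:T. ✓
w2: successors {w3}; ¬p there: w3:T. ✓
w3: successors {w4}; ¬p there: w4:F. ✗
w4: successors {w5}; ¬p there: w5:F. ✗
w5: successors {w6}; ¬p there: w6:T. ✓
w6: successors {w0}; ¬p there: w0:T. ✓
Satisfying worlds: {w0, w1, w2, w5, w6}.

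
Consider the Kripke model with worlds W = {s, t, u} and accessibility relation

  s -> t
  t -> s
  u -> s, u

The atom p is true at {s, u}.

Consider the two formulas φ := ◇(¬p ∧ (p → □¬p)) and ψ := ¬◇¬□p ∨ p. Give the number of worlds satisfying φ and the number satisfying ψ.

1 and 2

For ◇(¬p ∧ (p → □¬p)):
s: successors {t}; ¬p ∧ (p → □¬p) there: t:T. ✓
t: successors {s}; ¬p ∧ (p → □¬p) there: s:F. ✗
u: successors {s, u}; ¬p ∧ (p → □¬p) there: s:F, u:F. ✗
— 1 world.
For ¬◇¬□p ∨ p:
s: ¬◇¬□p is T, p is T. ✓
t: ¬◇¬□p is F, p is F. ✗
u: ¬◇¬□p is F, p is T. ✓
— 2 worlds.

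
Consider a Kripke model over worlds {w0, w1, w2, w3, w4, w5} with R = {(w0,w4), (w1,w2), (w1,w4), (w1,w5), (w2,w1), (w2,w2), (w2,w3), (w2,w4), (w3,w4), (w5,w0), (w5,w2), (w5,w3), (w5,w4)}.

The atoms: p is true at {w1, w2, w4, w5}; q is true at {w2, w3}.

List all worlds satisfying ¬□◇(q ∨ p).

{w0, w1, w2, w3, w5}

w0: □◇(q ∨ p) is F. ✓
w1: □◇(q ∨ p) is F. ✓
w2: □◇(q ∨ p) is F. ✓
w3: □◇(q ∨ p) is F. ✓
w4: □◇(q ∨ p) is T. ✗
w5: □◇(q ∨ p) is F. ✓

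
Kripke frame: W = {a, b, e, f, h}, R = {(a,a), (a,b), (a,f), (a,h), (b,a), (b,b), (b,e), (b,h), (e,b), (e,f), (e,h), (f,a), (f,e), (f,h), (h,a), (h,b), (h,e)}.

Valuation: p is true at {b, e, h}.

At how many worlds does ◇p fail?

0

a: successors {a, b, f, h}; p there: a:F, b:T, f:F, h:T. ✓
b: successors {a, b, e, h}; p there: a:F, b:T, e:T, h:T. ✓
e: successors {b, f, h}; p there: b:T, f:F, h:T. ✓
f: successors {a, e, h}; p there: a:F, e:T, h:T. ✓
h: successors {a, b, e}; p there: a:F, b:T, e:T. ✓
Satisfying worlds: {a, b, e, f, h}.
So ◇p fails at the other 0 worlds.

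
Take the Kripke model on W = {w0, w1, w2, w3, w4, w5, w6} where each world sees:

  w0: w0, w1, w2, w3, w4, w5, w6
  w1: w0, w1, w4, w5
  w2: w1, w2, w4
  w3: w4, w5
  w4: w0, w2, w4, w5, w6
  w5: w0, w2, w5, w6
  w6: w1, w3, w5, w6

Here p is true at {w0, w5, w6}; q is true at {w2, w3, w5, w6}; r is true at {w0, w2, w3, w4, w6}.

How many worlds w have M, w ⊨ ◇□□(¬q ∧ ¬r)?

0

w0: successors {w0, w1, w2, w3, w4, w5, w6}; □□(¬q ∧ ¬r) there: w0:F, w1:F, w2:F, w3:F, w4:F, w5:F, w6:F. ✗
w1: successors {w0, w1, w4, w5}; □□(¬q ∧ ¬r) there: w0:F, w1:F, w4:F, w5:F. ✗
w2: successors {w1, w2, w4}; □□(¬q ∧ ¬r) there: w1:F, w2:F, w4:F. ✗
w3: successors {w4, w5}; □□(¬q ∧ ¬r) there: w4:F, w5:F. ✗
w4: successors {w0, w2, w4, w5, w6}; □□(¬q ∧ ¬r) there: w0:F, w2:F, w4:F, w5:F, w6:F. ✗
w5: successors {w0, w2, w5, w6}; □□(¬q ∧ ¬r) there: w0:F, w2:F, w5:F, w6:F. ✗
w6: successors {w1, w3, w5, w6}; □□(¬q ∧ ¬r) there: w1:F, w3:F, w5:F, w6:F. ✗
Satisfying worlds: ∅.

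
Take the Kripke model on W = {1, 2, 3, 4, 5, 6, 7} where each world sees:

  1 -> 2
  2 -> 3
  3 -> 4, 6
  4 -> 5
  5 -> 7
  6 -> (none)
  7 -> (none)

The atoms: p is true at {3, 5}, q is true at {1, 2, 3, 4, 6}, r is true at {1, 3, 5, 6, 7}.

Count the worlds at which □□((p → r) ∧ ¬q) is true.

5

1: successors {2}; □((p → r) ∧ ¬q) there: 2:F. ✗
2: successors {3}; □((p → r) ∧ ¬q) there: 3:F. ✗
3: successors {4, 6}; □((p → r) ∧ ¬q) there: 4:T, 6:T. ✓
4: successors {5}; □((p → r) ∧ ¬q) there: 5:T. ✓
5: successors {7}; □((p → r) ∧ ¬q) there: 7:T. ✓
6: no successors, so □□((p → r) ∧ ¬q) holds vacuously. ✓
7: no successors, so □□((p → r) ∧ ¬q) holds vacuously. ✓
Satisfying worlds: {3, 4, 5, 6, 7}.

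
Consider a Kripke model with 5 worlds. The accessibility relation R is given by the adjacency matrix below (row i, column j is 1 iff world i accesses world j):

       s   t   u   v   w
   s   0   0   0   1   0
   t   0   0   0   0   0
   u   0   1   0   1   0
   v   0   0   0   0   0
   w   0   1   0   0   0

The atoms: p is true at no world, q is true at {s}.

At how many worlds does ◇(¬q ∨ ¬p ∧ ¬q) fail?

2

s: successors {v}; ¬q ∨ ¬p ∧ ¬q there: v:T. ✓
t: no successors, so ◇(¬q ∨ ¬p ∧ ¬q) fails. ✗
u: successors {t, v}; ¬q ∨ ¬p ∧ ¬q there: t:T, v:T. ✓
v: no successors, so ◇(¬q ∨ ¬p ∧ ¬q) fails. ✗
w: successors {t}; ¬q ∨ ¬p ∧ ¬q there: t:T. ✓
Satisfying worlds: {s, u, w}.
So ◇(¬q ∨ ¬p ∧ ¬q) fails at the other 2 worlds.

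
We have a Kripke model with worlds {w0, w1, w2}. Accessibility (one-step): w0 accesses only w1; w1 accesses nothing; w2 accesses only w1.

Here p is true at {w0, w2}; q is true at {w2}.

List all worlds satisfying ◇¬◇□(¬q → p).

w0: successors {w1}; ¬◇□(¬q → p) there: w1:T. ✓
w1: no successors, so ◇¬◇□(¬q → p) fails. ✗
w2: successors {w1}; ¬◇□(¬q → p) there: w1:T. ✓

{w0, w2}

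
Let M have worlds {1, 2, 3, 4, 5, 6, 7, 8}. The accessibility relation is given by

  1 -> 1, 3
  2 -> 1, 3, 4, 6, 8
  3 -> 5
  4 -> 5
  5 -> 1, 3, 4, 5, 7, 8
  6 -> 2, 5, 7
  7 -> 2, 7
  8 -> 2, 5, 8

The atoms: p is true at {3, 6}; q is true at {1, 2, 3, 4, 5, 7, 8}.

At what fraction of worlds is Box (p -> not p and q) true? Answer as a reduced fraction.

1: successors {1, 3}; p -> not p and q there: 1:T, 3:F. ✗
2: successors {1, 3, 4, 6, 8}; p -> not p and q there: 1:T, 3:F, 4:T, 6:F, 8:T. ✗
3: successors {5}; p -> not p and q there: 5:T. ✓
4: successors {5}; p -> not p and q there: 5:T. ✓
5: successors {1, 3, 4, 5, 7, 8}; p -> not p and q there: 1:T, 3:F, 4:T, 5:T, 7:T, 8:T. ✗
6: successors {2, 5, 7}; p -> not p and q there: 2:T, 5:T, 7:T. ✓
7: successors {2, 7}; p -> not p and q there: 2:T, 7:T. ✓
8: successors {2, 5, 8}; p -> not p and q there: 2:T, 5:T, 8:T. ✓
That's 5 of 8 worlds, so 5/8.

5/8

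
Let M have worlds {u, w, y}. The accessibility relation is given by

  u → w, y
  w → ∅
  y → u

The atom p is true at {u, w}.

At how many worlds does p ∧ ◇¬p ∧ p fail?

u: p is T, ◇¬p ∧ p is T. ✓
w: p is T, ◇¬p ∧ p is F. ✗
y: p is F, ◇¬p ∧ p is F. ✗
Satisfying worlds: {u}.
So p ∧ ◇¬p ∧ p fails at the other 2 worlds.

2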